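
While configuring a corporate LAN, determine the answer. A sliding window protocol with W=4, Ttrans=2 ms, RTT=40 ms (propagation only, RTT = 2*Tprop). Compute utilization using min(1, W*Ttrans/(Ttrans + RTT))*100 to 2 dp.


Given: W = 4, Ttrans = 2 ms, RTT = 40 ms (= 2 * Tprop, Tprop = 20 ms)
Cycle time = Ttrans + RTT = 2 + 40 = 42 ms (first packet sent until its ACK returns)
W * Ttrans = 4 * 2 = 8 ms of sending per cycle
W * Ttrans / (Ttrans + RTT) = 8 / 42 = 0.190476
U = min(1, 0.190476) = 0.190476
U% = 19.05%

19.05


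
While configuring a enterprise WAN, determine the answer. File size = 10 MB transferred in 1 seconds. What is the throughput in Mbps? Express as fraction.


Given: file = 10 MB, time = 1 s
File in Mb = 10 * 8 = 80 Mb
Throughput = 80 / 1 Mbps
Throughput = 80 Mbps

80


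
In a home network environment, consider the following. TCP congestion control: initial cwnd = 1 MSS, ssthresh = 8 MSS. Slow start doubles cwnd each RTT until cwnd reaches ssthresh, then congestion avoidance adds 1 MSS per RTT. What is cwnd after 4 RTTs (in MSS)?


RTT 0: cwnd = 1 MSS (initial)
RTT 1: cwnd = 2 MSS (slow start, doubled)
RTT 2: cwnd = 4 MSS (slow start, doubled)
RTT 3: cwnd = 8 MSS (slow start, doubled)
RTT 4: cwnd = 9 MSS (congestion avoidance, +1)

9


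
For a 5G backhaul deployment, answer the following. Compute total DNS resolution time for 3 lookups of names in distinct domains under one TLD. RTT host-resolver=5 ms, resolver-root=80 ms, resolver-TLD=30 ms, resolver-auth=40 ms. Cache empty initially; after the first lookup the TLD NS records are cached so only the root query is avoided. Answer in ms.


Lookup 1 (cold cache): local + root + TLD + auth = 5 + 80 + 30 + 40 = 155 ms
Lookups 2..3 (TLD NS cached -> skip root; new domain -> still ask TLD and auth): local + TLD + auth = 5 + 30 + 40 = 75 ms each
Remaining 2 lookups: 2 * 75 = 150 ms
Total = 155 + 150 = 305 ms

305


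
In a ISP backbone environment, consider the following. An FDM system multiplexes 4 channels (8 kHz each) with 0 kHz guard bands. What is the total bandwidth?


Given: 4 channels, 8 kHz each, guard = 0 kHz
Channel bandwidth = 4 * 8 = 32 kHz
Guard bands = 3 gaps * 0 kHz = 0 kHz
Total = 32 + 0 = 32 kHz

32


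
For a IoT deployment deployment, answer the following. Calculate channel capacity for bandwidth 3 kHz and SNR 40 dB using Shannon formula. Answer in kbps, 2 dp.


Given: B = 3 kHz, SNR = 40 dB
SNR linear = 10^(40/10) = 10000
1 + SNR = 10001
log2(10001) = 13.2878566418
C = 3 * 1000 * 13.2878566418 = 39863.5699 bps
C = 39.863570 kbps -> 39.86 kbps (2 dp)

39.86


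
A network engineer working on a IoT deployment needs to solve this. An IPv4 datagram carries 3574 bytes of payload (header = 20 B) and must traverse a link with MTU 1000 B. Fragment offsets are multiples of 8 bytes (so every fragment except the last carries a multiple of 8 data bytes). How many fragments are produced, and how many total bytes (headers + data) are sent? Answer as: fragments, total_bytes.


Max data per non-final fragment = floor((MTU - header)/8)*8 = floor((1000 - 20)/8)*8 = floor(980/8)*8 = 976 B
Final fragment needs no 8-byte alignment: it can carry up to MTU - header = 980 B
Non-final fragments needed = ceil((payload - 980) / 976) = ceil(2594/976) = ceil(2.6578) = 3
Number of fragments = 3 + 1 = 4
Fragment sizes (data): 3 * 976 B + 646 B (last, 646 <= 980 OK)
Total bytes sent = payload + n_frags * header = 3574 + 4*20 = 3574 + 80 = 3654 B

4, 3654


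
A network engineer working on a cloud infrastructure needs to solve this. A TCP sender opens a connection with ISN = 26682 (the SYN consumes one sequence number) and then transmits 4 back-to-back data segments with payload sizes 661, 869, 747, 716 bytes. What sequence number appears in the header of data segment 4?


The SYN occupies sequence number ISN = 26682, so the first data byte is ISN + 1 = 26683.
SEQ of data segment i = (ISN + 1) + sum of payload sizes of segments 1..i-1.
Segment 1: SEQ = 26683, payload = 661 bytes
Segment 2: SEQ = 27344, payload = 869 bytes
Segment 3: SEQ = 28213, payload = 747 bytes
Segment 4: SEQ = 28960, payload = 716 bytes
SEQ of segment 4 = 26683 + 661 + 869 + 747 = 28960

28960


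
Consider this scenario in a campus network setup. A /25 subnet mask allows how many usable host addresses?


Given: subnet mask /25
Host bits = 32 - 25 = 7
Total addresses = 2^7 = 128
Usable hosts = 128 - 2 (network + broadcast) = 126

126


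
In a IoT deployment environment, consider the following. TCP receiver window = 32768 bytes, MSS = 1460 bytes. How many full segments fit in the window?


Given: RWND = 32768 bytes, MSS = 1460 bytes
Full segments = floor(RWND / MSS)
Full segments = floor(32768 / 1460)
Full segments = floor(22.4438) = 22

22


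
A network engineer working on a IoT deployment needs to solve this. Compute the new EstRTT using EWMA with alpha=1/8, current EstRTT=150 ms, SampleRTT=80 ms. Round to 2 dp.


Given: EstRTT = 150 ms, SampleRTT = 80 ms, alpha = 1/8
New EstRTT = (1 - alpha) * EstRTT + alpha * SampleRTT
(7/8) * 150 = 131.25
(1/8) * 80 = 10
New EstRTT = 131.25 + 10 = 141.25 ms -> 141.25 ms (2 dp)

141.25


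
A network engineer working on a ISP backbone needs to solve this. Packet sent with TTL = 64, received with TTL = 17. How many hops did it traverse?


Given: initial TTL = 64, received TTL = 17
Hops = initial TTL - received TTL
Hops = 64 - 17 = 47

47


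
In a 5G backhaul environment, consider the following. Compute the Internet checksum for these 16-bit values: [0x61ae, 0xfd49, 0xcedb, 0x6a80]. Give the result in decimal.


Given words: [0x61ae, 0xfd49, 0xcedb, 0x6a80]
Step 1: Sum all words
Raw sum = 25006 + 64841 + 52955 + 27264 = 170066
Step 2: Fold carry: (38994 + 2) = 38996
One's complement = ~38996 & 0xFFFF = 26539

26539


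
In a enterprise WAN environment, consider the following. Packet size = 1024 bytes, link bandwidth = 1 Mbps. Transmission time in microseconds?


Given: packet = 1024 bytes, bandwidth = 1 Mbps
Packet in bits = 1024 * 8 = 8192 bits
Bandwidth = 1 * 10^6 = 1000000 bps
Time = 8192 / 1000000 seconds
Time in us = 8192 * 10^6 / 1000000 = 8192

8192


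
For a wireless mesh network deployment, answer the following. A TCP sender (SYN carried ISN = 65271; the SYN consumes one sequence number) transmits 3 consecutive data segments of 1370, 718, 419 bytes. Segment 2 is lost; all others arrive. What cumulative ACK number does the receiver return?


SYN uses sequence number 65271; first data byte = ISN + 1 = 65272.
Segment 1: SEQ = 65272, len = 1370 B, covers [65272, 66641]
Segment 2: SEQ = 66642, len = 718 B, covers [66642, 67359] [LOST]
Segment 3: SEQ = 67360, len = 419 B, covers [67360, 67778]
In-order data received: bytes [65272, 66641] (segments 1..1).
Segment 2 missing -> gap begins at byte 66642; later segments buffered out of order.
Cumulative ACK = next expected in-order byte = 65272 + 1370 = 66642

66642


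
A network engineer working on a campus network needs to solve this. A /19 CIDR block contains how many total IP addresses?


Given: CIDR prefix /19
Host bits = 32 - 19 = 13
Total addresses = 2^13 = 8192

8192


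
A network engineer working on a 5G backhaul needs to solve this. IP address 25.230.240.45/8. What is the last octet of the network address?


Given: IP = 25.230.240.45, prefix = /8
Subnet mask = 255.0.0.0
Last octet of IP: 45
Last octet of mask: 0
Network last octet = 45 AND 0 = 0

0


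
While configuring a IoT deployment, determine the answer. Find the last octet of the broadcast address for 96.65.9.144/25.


Given: IP = 96.65.9.144, prefix = /25
Host bits = 32 - 25 = 7
Network last octet = 144 AND mask = 128
Host part size = 2^7 - 1 = 127
Broadcast last octet = 128 OR 127 = 255

255


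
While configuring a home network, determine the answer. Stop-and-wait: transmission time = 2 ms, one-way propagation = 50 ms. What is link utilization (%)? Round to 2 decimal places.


Given: Ttrans = 2 ms, Tprop = 50 ms
RTT = 2 * Tprop = 2 * 50 = 100 ms
U = Ttrans / (Ttrans + RTT)
U = 2 / (2 + 100)
U = 2 / 102 = 0.019608
U% = 1.96%

1.96


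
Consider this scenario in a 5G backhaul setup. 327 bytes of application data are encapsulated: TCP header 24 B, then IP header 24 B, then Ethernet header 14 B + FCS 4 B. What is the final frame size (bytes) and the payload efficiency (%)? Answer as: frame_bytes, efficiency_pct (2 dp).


TCP segment = 327 + 24 = 351 B
IP packet = 351 + 24 = 375 B
Ethernet frame = 375 + 14 + 4 = 393 B
Efficiency = app / frame = 327 / 393 = 0.832061 = 83.2061% -> 83.21% (2 dp)

393, 83.21


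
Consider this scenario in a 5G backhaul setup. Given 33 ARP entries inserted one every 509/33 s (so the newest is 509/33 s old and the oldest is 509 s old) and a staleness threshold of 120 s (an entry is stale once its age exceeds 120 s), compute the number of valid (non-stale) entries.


Ages are k * 509/33 s for k = 1..33 (spacing = 15.4242 s).
Entry k is valid iff k * 509/33 <= 120 iff k <= 33 * 120 / 509 = 7.7800
n_valid = floor(7.7800) = 7
(n_stale = 33 - 7 = 26)

7


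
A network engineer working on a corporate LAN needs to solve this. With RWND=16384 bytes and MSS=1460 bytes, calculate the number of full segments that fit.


Given: RWND = 16384 bytes, MSS = 1460 bytes
Full segments = floor(RWND / MSS)
Full segments = floor(16384 / 1460)
Full segments = floor(11.2219) = 11

11


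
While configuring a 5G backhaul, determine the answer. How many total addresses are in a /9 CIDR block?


Given: CIDR prefix /9
Host bits = 32 - 9 = 23
Total addresses = 2^23 = 8388608

8388608


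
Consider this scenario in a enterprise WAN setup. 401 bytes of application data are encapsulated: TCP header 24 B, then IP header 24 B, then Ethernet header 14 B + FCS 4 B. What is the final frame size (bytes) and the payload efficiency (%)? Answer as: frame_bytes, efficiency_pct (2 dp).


TCP segment = 401 + 24 = 425 B
IP packet = 425 + 24 = 449 B
Ethernet frame = 449 + 14 + 4 = 467 B
Efficiency = app / frame = 401 / 467 = 0.858672 = 85.8672% -> 85.87% (2 dp)

467, 85.87


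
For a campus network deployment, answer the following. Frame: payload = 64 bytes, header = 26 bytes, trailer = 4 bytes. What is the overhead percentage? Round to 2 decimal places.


Given: payload = 64 B, header = 26 B, trailer = 4 B
Overhead bytes = header + trailer = 26 + 4 = 30
Total frame = payload + overhead = 64 + 30 = 94
Overhead % = 30 / 94 * 100 = 31.9149% -> 31.91% (2 dp)

31.91


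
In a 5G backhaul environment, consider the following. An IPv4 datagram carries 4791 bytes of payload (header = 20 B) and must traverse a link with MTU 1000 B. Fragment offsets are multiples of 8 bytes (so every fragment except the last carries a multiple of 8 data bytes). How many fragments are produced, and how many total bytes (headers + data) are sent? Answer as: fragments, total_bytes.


Max data per non-final fragment = floor((MTU - header)/8)*8 = floor((1000 - 20)/8)*8 = floor(980/8)*8 = 976 B
Final fragment needs no 8-byte alignment: it can carry up to MTU - header = 980 B
Non-final fragments needed = ceil((payload - 980) / 976) = ceil(3811/976) = ceil(3.9047) = 4
Number of fragments = 4 + 1 = 5
Fragment sizes (data): 4 * 976 B + 887 B (last, 887 <= 980 OK)
Total bytes sent = payload + n_frags * header = 4791 + 5*20 = 4791 + 100 = 4891 B

5, 4891


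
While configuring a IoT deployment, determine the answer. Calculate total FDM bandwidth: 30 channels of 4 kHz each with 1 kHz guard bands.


Given: 30 channels, 4 kHz each, guard = 1 kHz
Channel bandwidth = 30 * 4 = 120 kHz
Guard bands = 29 gaps * 1 kHz = 29 kHz
Total = 120 + 29 = 149 kHz

149


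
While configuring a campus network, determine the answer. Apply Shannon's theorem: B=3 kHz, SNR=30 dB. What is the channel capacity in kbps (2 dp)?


Given: B = 3 kHz, SNR = 30 dB
SNR linear = 10^(30/10) = 1000
1 + SNR = 1001
log2(1001) = 9.9672262588
C = 3 * 1000 * 9.9672262588 = 29901.6788 bps
C = 29.901679 kbps -> 29.90 kbps (2 dp)

29.90


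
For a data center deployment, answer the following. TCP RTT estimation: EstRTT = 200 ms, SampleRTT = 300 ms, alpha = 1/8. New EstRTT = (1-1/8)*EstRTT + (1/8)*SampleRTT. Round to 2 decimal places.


Given: EstRTT = 200 ms, SampleRTT = 300 ms, alpha = 1/8
New EstRTT = (1 - alpha) * EstRTT + alpha * SampleRTT
(7/8) * 200 = 175
(1/8) * 300 = 37.5
New EstRTT = 175 + 37.5 = 212.5 ms -> 212.50 ms (2 dp)

212.50


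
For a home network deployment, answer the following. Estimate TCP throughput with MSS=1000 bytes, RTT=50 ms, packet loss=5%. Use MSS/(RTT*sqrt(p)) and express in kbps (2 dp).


Given: MSS = 1000 bytes, RTT = 50 ms, loss = 5%
RTT in seconds = 50 / 1000 = 0.05
Loss rate = 5% = 0.05
sqrt(loss) = sqrt(0.05) = 0.223606797750
Throughput (bytes/s) = 1000 / (0.05 * 0.223606797750) = 89442.7191
Throughput (kbps) = 89442.7191 * 8 / 1000 = 715.541753 -> 715.54 kbps (2 dp)

715.54


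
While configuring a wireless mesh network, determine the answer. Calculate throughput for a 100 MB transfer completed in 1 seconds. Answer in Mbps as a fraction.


Given: file = 100 MB, time = 1 s
File in Mb = 100 * 8 = 800 Mb
Throughput = 800 / 1 Mbps
Throughput = 800 Mbps

800


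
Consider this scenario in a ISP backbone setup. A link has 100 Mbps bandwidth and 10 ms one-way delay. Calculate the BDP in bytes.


Given: bandwidth = 100 Mbps, delay = 10 ms
BDP in bits = 100 * 10^6 * 10 / 1000
BDP in bits = 1000000
BDP in bytes = 1000000 / 8 = 125000

125000


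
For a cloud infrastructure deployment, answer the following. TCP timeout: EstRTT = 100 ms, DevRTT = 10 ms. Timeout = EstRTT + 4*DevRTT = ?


Given: EstRTT = 100 ms, DevRTT = 10 ms
Timeout = EstRTT + 4 * DevRTT
4 * DevRTT = 4 * 10 = 40
Timeout = 100 + 40 = 140 ms

140


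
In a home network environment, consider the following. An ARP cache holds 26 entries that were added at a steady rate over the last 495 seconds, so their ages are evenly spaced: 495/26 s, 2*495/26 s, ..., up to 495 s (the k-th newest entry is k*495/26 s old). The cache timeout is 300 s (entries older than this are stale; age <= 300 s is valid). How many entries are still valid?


Ages are k * 495/26 s for k = 1..26 (spacing = 19.0385 s).
Entry k is valid iff k * 495/26 <= 300 iff k <= 26 * 300 / 495 = 15.7576
n_valid = floor(15.7576) = 15
(n_stale = 26 - 15 = 11)

15


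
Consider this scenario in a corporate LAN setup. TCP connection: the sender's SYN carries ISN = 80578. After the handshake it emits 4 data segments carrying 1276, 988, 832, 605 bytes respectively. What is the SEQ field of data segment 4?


The SYN occupies sequence number ISN = 80578, so the first data byte is ISN + 1 = 80579.
SEQ of data segment i = (ISN + 1) + sum of payload sizes of segments 1..i-1.
Segment 1: SEQ = 80579, payload = 1276 bytes
Segment 2: SEQ = 81855, payload = 988 bytes
Segment 3: SEQ = 82843, payload = 832 bytes
Segment 4: SEQ = 83675, payload = 605 bytes
SEQ of segment 4 = 80579 + 1276 + 988 + 832 = 83675

83675


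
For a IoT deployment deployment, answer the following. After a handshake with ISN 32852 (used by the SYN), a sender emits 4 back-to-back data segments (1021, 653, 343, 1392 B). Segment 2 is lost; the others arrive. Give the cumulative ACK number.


SYN uses sequence number 32852; first data byte = ISN + 1 = 32853.
Segment 1: SEQ = 32853, len = 1021 B, covers [32853, 33873]
Segment 2: SEQ = 33874, len = 653 B, covers [33874, 34526] [LOST]
Segment 3: SEQ = 34527, len = 343 B, covers [34527, 34869]
Segment 4: SEQ = 34870, len = 1392 B, covers [34870, 36261]
In-order data received: bytes [32853, 33873] (segments 1..1).
Segment 2 missing -> gap begins at byte 33874; later segments buffered out of order.
Cumulative ACK = next expected in-order byte = 32853 + 1021 = 33874

33874


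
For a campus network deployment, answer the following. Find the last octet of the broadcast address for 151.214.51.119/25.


Given: IP = 151.214.51.119, prefix = /25
Host bits = 32 - 25 = 7
Network last octet = 119 AND mask = 0
Host part size = 2^7 - 1 = 127
Broadcast last octet = 0 OR 127 = 127

127


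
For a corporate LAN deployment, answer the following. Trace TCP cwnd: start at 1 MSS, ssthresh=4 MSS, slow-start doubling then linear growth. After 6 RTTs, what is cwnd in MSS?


RTT 0: cwnd = 1 MSS (initial)
RTT 1: cwnd = 2 MSS (slow start, doubled)
RTT 2: cwnd = 4 MSS (slow start, doubled)
RTT 3: cwnd = 5 MSS (congestion avoidance, +1)
RTT 4: cwnd = 6 MSS (congestion avoidance, +1)
RTT 5: cwnd = 7 MSS (congestion avoidance, +1)
RTT 6: cwnd = 8 MSS (congestion avoidance, +1)

8


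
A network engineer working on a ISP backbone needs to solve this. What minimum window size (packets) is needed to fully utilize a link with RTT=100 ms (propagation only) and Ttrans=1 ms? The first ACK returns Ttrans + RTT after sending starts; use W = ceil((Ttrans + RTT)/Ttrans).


Given: Ttrans = 1 ms, RTT = 100 ms (= 2 * Tprop, Tprop = 50 ms)
Time until first ACK returns = Ttrans + RTT = 1 + 100 = 101 ms
Need W * Ttrans >= Ttrans + RTT  ->  W >= (Ttrans + RTT) / Ttrans
(Ttrans + RTT) / Ttrans = 101 / 1 = 101
W_min = ceil(101) = 101

101


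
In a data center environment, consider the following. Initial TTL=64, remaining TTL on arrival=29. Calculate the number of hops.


Given: initial TTL = 64, received TTL = 29
Hops = initial TTL - received TTL
Hops = 64 - 29 = 35

35


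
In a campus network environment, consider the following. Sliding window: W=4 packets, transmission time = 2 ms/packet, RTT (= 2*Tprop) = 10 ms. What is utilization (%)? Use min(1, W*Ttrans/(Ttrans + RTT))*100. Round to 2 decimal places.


Given: W = 4, Ttrans = 2 ms, RTT = 10 ms (= 2 * Tprop, Tprop = 5 ms)
Cycle time = Ttrans + RTT = 2 + 10 = 12 ms (first packet sent until its ACK returns)
W * Ttrans = 4 * 2 = 8 ms of sending per cycle
W * Ttrans / (Ttrans + RTT) = 8 / 12 = 0.666667
U = min(1, 0.666667) = 0.666667
U% = 66.67%

66.67


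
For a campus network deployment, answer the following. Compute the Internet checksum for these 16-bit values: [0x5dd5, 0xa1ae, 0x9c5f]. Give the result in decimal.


Given words: [0x5dd5, 0xa1ae, 0x9c5f]
Step 1: Sum all words
Raw sum = 24021 + 41390 + 40031 = 105442
Step 2: Fold carry: (39906 + 1) = 39907
One's complement = ~39907 & 0xFFFF = 25628

25628


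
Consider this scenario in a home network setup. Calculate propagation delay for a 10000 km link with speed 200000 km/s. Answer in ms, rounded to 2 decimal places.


Given: distance = 10000 km, speed = 200000 km/s
Delay = distance / speed = 10000 / 200000 seconds
Delay in ms = 10000 * 1000 / 200000
Delay = 50.0000 ms
Rounded to 2 dp = 50.00 ms

50.00


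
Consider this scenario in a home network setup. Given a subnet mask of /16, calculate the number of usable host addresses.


Given: subnet mask /16
Host bits = 32 - 16 = 16
Total addresses = 2^16 = 65536
Usable hosts = 65536 - 2 (network + broadcast) = 65534

65534


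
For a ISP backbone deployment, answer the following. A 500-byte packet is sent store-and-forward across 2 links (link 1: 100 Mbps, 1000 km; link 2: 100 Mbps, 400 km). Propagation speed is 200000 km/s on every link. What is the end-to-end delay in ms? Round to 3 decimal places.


Packet = 500 bytes = 4000 bits. Store-and-forward: sum (t_trans + t_prop) per link.
Link 1: t_trans = 4000/(100*10^6) s = 0.0400 ms; t_prop = 1000/200000 s = 5.0000 ms; subtotal = 5.0400 ms
Link 2: t_trans = 4000/(100*10^6) s = 0.0400 ms; t_prop = 400/200000 s = 2.0000 ms; subtotal = 2.0400 ms
End-to-end = 5.0400 + 2.0400 = 7.0800 ms -> 7.080 ms (3 dp)

7.080


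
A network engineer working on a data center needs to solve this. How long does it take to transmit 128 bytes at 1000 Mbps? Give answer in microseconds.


Given: packet = 128 bytes, bandwidth = 1000 Mbps
Packet in bits = 128 * 8 = 1024 bits
Bandwidth = 1000 * 10^6 = 1000000000 bps
Time = 1024 / 1000000000 seconds
Time in us = 1024 * 10^6 / 1000000000 = 1.024

1.024


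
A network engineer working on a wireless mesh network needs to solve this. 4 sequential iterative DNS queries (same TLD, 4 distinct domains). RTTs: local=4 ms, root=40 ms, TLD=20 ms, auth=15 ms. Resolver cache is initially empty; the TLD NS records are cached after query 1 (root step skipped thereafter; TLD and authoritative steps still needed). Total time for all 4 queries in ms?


Lookup 1 (cold cache): local + root + TLD + auth = 4 + 40 + 20 + 15 = 79 ms
Lookups 2..4 (TLD NS cached -> skip root; new domain -> still ask TLD and auth): local + TLD + auth = 4 + 20 + 15 = 39 ms each
Remaining 3 lookups: 3 * 39 = 117 ms
Total = 79 + 117 = 196 ms

196


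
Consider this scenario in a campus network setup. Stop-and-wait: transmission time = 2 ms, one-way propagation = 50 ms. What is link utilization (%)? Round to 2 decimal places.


Given: Ttrans = 2 ms, Tprop = 50 ms
RTT = 2 * Tprop = 2 * 50 = 100 ms
U = Ttrans / (Ttrans + RTT)
U = 2 / (2 + 100)
U = 2 / 102 = 0.019608
U% = 1.96%

1.96


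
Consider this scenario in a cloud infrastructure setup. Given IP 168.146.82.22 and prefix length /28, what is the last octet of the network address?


Given: IP = 168.146.82.22, prefix = /28
Subnet mask = 255.255.255.240
Last octet of IP: 22
Last octet of mask: 240
Network last octet = 22 AND 240 = 16

16


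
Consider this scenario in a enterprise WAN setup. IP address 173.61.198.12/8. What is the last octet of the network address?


Given: IP = 173.61.198.12, prefix = /8
Subnet mask = 255.0.0.0
Last octet of IP: 12
Last octet of mask: 0
Network last octet = 12 AND 0 = 0

0


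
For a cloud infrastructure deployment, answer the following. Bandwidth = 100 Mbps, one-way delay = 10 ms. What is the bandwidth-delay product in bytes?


Given: bandwidth = 100 Mbps, delay = 10 ms
BDP in bits = 100 * 10^6 * 10 / 1000
BDP in bits = 1000000
BDP in bytes = 1000000 / 8 = 125000

125000


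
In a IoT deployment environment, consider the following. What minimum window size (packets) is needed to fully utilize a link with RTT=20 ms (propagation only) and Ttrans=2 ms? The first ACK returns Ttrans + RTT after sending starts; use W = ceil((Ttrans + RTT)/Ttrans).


Given: Ttrans = 2 ms, RTT = 20 ms (= 2 * Tprop, Tprop = 10 ms)
Time until first ACK returns = Ttrans + RTT = 2 + 20 = 22 ms
Need W * Ttrans >= Ttrans + RTT  ->  W >= (Ttrans + RTT) / Ttrans
(Ttrans + RTT) / Ttrans = 22 / 2 = 11
W_min = ceil(11) = 11

11


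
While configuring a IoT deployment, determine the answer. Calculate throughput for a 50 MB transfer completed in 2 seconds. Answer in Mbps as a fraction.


Given: file = 50 MB, time = 2 s
File in Mb = 50 * 8 = 400 Mb
Throughput = 400 / 2 Mbps
Throughput = 200 Mbps

200


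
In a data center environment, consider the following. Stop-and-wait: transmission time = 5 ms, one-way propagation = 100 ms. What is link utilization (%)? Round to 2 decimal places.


Given: Ttrans = 5 ms, Tprop = 100 ms
RTT = 2 * Tprop = 2 * 100 = 200 ms
U = Ttrans / (Ttrans + RTT)
U = 5 / (5 + 200)
U = 5 / 205 = 0.02439
U% = 2.44%

2.44


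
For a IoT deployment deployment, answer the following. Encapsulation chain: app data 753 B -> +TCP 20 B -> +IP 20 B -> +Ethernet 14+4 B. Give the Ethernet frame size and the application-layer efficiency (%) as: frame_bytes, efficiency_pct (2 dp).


TCP segment = 753 + 20 = 773 B
IP packet = 773 + 20 = 793 B
Ethernet frame = 793 + 14 + 4 = 811 B
Efficiency = app / frame = 753 / 811 = 0.928483 = 92.8483% -> 92.85% (2 dp)

811, 92.85


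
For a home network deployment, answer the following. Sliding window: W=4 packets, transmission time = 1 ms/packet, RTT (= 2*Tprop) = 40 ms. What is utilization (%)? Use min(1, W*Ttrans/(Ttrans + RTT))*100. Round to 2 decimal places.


Given: W = 4, Ttrans = 1 ms, RTT = 40 ms (= 2 * Tprop, Tprop = 20 ms)
Cycle time = Ttrans + RTT = 1 + 40 = 41 ms (first packet sent until its ACK returns)
W * Ttrans = 4 * 1 = 4 ms of sending per cycle
W * Ttrans / (Ttrans + RTT) = 4 / 41 = 0.097561
U = min(1, 0.097561) = 0.097561
U% = 9.76%

9.76


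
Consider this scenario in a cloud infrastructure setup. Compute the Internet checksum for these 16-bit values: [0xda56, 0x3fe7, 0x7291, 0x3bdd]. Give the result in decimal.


Given words: [0xda56, 0x3fe7, 0x7291, 0x3bdd]
Step 1: Sum all words
Raw sum = 55894 + 16359 + 29329 + 15325 = 116907
Step 2: Fold carry: (51371 + 1) = 51372
One's complement = ~51372 & 0xFFFF = 14163

14163


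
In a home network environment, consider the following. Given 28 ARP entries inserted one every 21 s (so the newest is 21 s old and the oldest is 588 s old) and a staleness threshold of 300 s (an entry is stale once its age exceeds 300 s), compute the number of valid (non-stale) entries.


Ages are k * 588/28 s for k = 1..28 (spacing = 21.0000 s).
Entry k is valid iff k * 588/28 <= 300 iff k <= 28 * 300 / 588 = 14.2857
n_valid = floor(14.2857) = 14
(n_stale = 28 - 14 = 14)

14


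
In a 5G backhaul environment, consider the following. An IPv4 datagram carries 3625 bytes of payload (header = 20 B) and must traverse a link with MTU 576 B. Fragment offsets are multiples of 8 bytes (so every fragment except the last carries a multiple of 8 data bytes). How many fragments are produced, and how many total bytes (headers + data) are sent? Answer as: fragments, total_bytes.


Max data per non-final fragment = floor((MTU - header)/8)*8 = floor((576 - 20)/8)*8 = floor(556/8)*8 = 552 B
Final fragment needs no 8-byte alignment: it can carry up to MTU - header = 556 B
Non-final fragments needed = ceil((payload - 556) / 552) = ceil(3069/552) = ceil(5.5598) = 6
Number of fragments = 6 + 1 = 7
Fragment sizes (data): 6 * 552 B + 313 B (last, 313 <= 556 OK)
Total bytes sent = payload + n_frags * header = 3625 + 7*20 = 3625 + 140 = 3765 B

7, 3765


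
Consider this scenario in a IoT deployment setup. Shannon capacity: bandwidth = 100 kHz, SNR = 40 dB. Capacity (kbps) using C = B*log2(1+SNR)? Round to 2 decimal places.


Given: B = 100 kHz, SNR = 40 dB
SNR linear = 10^(40/10) = 10000
1 + SNR = 10001
log2(10001) = 13.2878566418
C = 100 * 1000 * 13.2878566418 = 1328785.6642 bps
C = 1328.785664 kbps -> 1328.79 kbps (2 dp)

1328.79


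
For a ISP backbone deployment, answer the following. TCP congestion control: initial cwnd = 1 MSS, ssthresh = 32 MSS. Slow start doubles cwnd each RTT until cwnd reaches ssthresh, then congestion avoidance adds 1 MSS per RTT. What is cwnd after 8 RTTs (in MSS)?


RTT 0: cwnd = 1 MSS (initial)
RTT 1: cwnd = 2 MSS (slow start, doubled)
RTT 2: cwnd = 4 MSS (slow start, doubled)
RTT 3: cwnd = 8 MSS (slow start, doubled)
RTT 4: cwnd = 16 MSS (slow start, doubled)
RTT 5: cwnd = 32 MSS (slow start, doubled)
RTT 6: cwnd = 33 MSS (congestion avoidance, +1)
RTT 7: cwnd = 34 MSS (congestion avoidance, +1)
RTT 8: cwnd = 35 MSS (congestion avoidance, +1)

35


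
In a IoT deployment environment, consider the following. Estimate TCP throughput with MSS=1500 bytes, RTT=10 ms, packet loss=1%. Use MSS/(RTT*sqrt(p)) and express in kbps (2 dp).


Given: MSS = 1500 bytes, RTT = 10 ms, loss = 1%
RTT in seconds = 10 / 1000 = 0.01
Loss rate = 1% = 0.01
sqrt(loss) = sqrt(0.01) = 0.1
Throughput (bytes/s) = 1500 / (0.01 * 0.1) = 1500000.0000
Throughput (kbps) = 1500000.0000 * 8 / 1000 = 12000.000000 -> 12000.00 kbps (2 dp)

12000.00


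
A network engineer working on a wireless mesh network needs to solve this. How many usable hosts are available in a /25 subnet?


Given: subnet mask /25
Host bits = 32 - 25 = 7
Total addresses = 2^7 = 128
Usable hosts = 128 - 2 (network + broadcast) = 126

126


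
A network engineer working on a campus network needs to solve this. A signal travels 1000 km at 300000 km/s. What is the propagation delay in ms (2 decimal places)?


Given: distance = 1000 km, speed = 300000 km/s
Delay = distance / speed = 1000 / 300000 seconds
Delay in ms = 1000 * 1000 / 300000
Delay = 3.3333 ms
Rounded to 2 dp = 3.33 ms

3.33


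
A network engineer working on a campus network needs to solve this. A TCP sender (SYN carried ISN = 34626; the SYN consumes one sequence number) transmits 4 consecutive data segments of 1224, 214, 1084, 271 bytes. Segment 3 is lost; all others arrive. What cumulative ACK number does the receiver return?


SYN uses sequence number 34626; first data byte = ISN + 1 = 34627.
Segment 1: SEQ = 34627, len = 1224 B, covers [34627, 35850]
Segment 2: SEQ = 35851, len = 214 B, covers [35851, 36064]
Segment 3: SEQ = 36065, len = 1084 B, covers [36065, 37148] [LOST]
Segment 4: SEQ = 37149, len = 271 B, covers [37149, 37419]
In-order data received: bytes [34627, 36064] (segments 1..2).
Segment 3 missing -> gap begins at byte 36065; later segments buffered out of order.
Cumulative ACK = next expected in-order byte = 34627 + 1224 + 214 = 36065

36065


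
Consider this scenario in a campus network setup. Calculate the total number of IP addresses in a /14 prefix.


Given: CIDR prefix /14
Host bits = 32 - 14 = 18
Total addresses = 2^18 = 262144

262144


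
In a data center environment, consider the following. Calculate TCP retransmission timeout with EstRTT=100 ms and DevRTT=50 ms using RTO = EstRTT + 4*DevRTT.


Given: EstRTT = 100 ms, DevRTT = 50 ms
Timeout = EstRTT + 4 * DevRTT
4 * DevRTT = 4 * 50 = 200
Timeout = 100 + 200 = 300 ms

300


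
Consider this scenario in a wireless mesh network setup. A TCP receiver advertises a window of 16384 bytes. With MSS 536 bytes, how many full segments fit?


Given: RWND = 16384 bytes, MSS = 536 bytes
Full segments = floor(RWND / MSS)
Full segments = floor(16384 / 536)
Full segments = floor(30.5672) = 30

30


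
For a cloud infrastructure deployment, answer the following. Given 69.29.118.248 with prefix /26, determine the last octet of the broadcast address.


Given: IP = 69.29.118.248, prefix = /26
Host bits = 32 - 26 = 6
Network last octet = 248 AND mask = 192
Host part size = 2^6 - 1 = 63
Broadcast last octet = 192 OR 63 = 255

255


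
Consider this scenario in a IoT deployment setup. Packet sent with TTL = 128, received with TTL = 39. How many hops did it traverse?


Given: initial TTL = 128, received TTL = 39
Hops = initial TTL - received TTL
Hops = 128 - 39 = 89

89


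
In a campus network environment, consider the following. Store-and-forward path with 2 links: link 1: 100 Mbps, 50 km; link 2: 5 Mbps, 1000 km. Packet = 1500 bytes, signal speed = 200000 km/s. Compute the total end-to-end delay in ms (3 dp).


Packet = 1500 bytes = 12000 bits. Store-and-forward: sum (t_trans + t_prop) per link.
Link 1: t_trans = 12000/(100*10^6) s = 0.1200 ms; t_prop = 50/200000 s = 0.2500 ms; subtotal = 0.3700 ms
Link 2: t_trans = 12000/(5*10^6) s = 2.4000 ms; t_prop = 1000/200000 s = 5.0000 ms; subtotal = 7.4000 ms
End-to-end = 0.3700 + 7.4000 = 7.7700 ms -> 7.770 ms (3 dp)

7.770


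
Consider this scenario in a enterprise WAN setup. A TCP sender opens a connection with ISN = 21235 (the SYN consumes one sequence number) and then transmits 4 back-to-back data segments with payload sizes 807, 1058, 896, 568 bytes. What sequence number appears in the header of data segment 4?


The SYN occupies sequence number ISN = 21235, so the first data byte is ISN + 1 = 21236.
SEQ of data segment i = (ISN + 1) + sum of payload sizes of segments 1..i-1.
Segment 1: SEQ = 21236, payload = 807 bytes
Segment 2: SEQ = 22043, payload = 1058 bytes
Segment 3: SEQ = 23101, payload = 896 bytes
Segment 4: SEQ = 23997, payload = 568 bytes
SEQ of segment 4 = 21236 + 807 + 1058 + 896 = 23997

23997


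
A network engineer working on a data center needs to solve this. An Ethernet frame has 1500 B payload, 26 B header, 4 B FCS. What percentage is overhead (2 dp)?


Given: payload = 1500 B, header = 26 B, trailer = 4 B
Overhead bytes = header + trailer = 26 + 4 = 30
Total frame = payload + overhead = 1500 + 30 = 1530
Overhead % = 30 / 1530 * 100 = 1.9608% -> 1.96% (2 dp)

1.96


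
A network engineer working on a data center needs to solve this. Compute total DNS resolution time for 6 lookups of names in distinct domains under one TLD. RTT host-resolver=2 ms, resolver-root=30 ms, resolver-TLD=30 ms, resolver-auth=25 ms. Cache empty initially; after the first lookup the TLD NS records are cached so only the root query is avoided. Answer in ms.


Lookup 1 (cold cache): local + root + TLD + auth = 2 + 30 + 30 + 25 = 87 ms
Lookups 2..6 (TLD NS cached -> skip root; new domain -> still ask TLD and auth): local + TLD + auth = 2 + 30 + 25 = 57 ms each
Remaining 5 lookups: 5 * 57 = 285 ms
Total = 87 + 285 = 372 ms

372


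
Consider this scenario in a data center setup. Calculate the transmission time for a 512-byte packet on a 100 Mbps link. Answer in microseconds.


Given: packet = 512 bytes, bandwidth = 100 Mbps
Packet in bits = 512 * 8 = 4096 bits
Bandwidth = 100 * 10^6 = 100000000 bps
Time = 4096 / 100000000 seconds
Time in us = 4096 * 10^6 / 100000000 = 40.96

40.96


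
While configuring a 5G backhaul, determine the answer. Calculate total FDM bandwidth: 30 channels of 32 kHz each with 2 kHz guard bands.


Given: 30 channels, 32 kHz each, guard = 2 kHz
Channel bandwidth = 30 * 32 = 960 kHz
Guard bands = 29 gaps * 2 kHz = 58 kHz
Total = 960 + 58 = 1018 kHz

1018


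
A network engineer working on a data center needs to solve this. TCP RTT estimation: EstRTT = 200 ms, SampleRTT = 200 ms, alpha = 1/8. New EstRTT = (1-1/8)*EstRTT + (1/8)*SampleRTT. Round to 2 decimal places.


Given: EstRTT = 200 ms, SampleRTT = 200 ms, alpha = 1/8
New EstRTT = (1 - alpha) * EstRTT + alpha * SampleRTT
(7/8) * 200 = 175
(1/8) * 200 = 25
New EstRTT = 175 + 25 = 200 ms -> 200.00 ms (2 dp)

200.00


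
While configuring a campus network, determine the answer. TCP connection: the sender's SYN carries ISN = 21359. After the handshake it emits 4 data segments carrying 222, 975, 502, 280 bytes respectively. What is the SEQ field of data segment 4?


The SYN occupies sequence number ISN = 21359, so the first data byte is ISN + 1 = 21360.
SEQ of data segment i = (ISN + 1) + sum of payload sizes of segments 1..i-1.
Segment 1: SEQ = 21360, payload = 222 bytes
Segment 2: SEQ = 21582, payload = 975 bytes
Segment 3: SEQ = 22557, payload = 502 bytes
Segment 4: SEQ = 23059, payload = 280 bytes
SEQ of segment 4 = 21360 + 222 + 975 + 502 = 23059

23059


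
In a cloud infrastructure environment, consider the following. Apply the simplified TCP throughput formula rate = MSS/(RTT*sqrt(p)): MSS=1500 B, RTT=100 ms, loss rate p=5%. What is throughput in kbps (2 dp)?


Given: MSS = 1500 bytes, RTT = 100 ms, loss = 5%
RTT in seconds = 100 / 1000 = 0.1
Loss rate = 5% = 0.05
sqrt(loss) = sqrt(0.05) = 0.223606797750
Throughput (bytes/s) = 1500 / (0.1 * 0.223606797750) = 67082.0393
Throughput (kbps) = 67082.0393 * 8 / 1000 = 536.656315 -> 536.66 kbps (2 dp)

536.66


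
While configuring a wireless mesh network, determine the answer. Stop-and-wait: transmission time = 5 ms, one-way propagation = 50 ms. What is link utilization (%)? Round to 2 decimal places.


Given: Ttrans = 5 ms, Tprop = 50 ms
RTT = 2 * Tprop = 2 * 50 = 100 ms
U = Ttrans / (Ttrans + RTT)
U = 5 / (5 + 100)
U = 5 / 105 = 0.047619
U% = 4.76%

4.76


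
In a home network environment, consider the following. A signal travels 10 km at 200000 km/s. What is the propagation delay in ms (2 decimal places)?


Given: distance = 10 km, speed = 200000 km/s
Delay = distance / speed = 10 / 200000 seconds
Delay in ms = 10 * 1000 / 200000
Delay = 0.0500 ms
Rounded to 2 dp = 0.05 ms

0.05


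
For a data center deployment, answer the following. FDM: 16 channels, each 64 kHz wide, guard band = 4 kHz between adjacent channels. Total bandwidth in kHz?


Given: 16 channels, 64 kHz each, guard = 4 kHz
Channel bandwidth = 16 * 64 = 1024 kHz
Guard bands = 15 gaps * 4 kHz = 60 kHz
Total = 1024 + 60 = 1084 kHz

1084


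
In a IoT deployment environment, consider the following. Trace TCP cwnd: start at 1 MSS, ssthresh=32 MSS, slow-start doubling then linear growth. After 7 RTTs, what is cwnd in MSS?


RTT 0: cwnd = 1 MSS (initial)
RTT 1: cwnd = 2 MSS (slow start, doubled)
RTT 2: cwnd = 4 MSS (slow start, doubled)
RTT 3: cwnd = 8 MSS (slow start, doubled)
RTT 4: cwnd = 16 MSS (slow start, doubled)
RTT 5: cwnd = 32 MSS (slow start, doubled)
RTT 6: cwnd = 33 MSS (congestion avoidance, +1)
RTT 7: cwnd = 34 MSS (congestion avoidance, +1)

34


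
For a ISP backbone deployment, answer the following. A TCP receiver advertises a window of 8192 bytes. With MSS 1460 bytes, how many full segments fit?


Given: RWND = 8192 bytes, MSS = 1460 bytes
Full segments = floor(RWND / MSS)
Full segments = floor(8192 / 1460)
Full segments = floor(5.611) = 5

5


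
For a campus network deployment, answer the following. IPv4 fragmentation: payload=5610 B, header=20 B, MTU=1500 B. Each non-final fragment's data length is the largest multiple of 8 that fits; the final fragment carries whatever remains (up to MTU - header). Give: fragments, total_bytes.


Max data per non-final fragment = floor((MTU - header)/8)*8 = floor((1500 - 20)/8)*8 = floor(1480/8)*8 = 1480 B
Final fragment needs no 8-byte alignment: it can carry up to MTU - header = 1480 B
Non-final fragments needed = ceil((payload - 1480) / 1480) = ceil(4130/1480) = ceil(2.7905) = 3
Number of fragments = 3 + 1 = 4
Fragment sizes (data): 3 * 1480 B + 1170 B (last, 1170 <= 1480 OK)
Total bytes sent = payload + n_frags * header = 5610 + 4*20 = 5610 + 80 = 5690 B

4, 5690


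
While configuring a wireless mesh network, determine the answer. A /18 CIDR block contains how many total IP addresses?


Given: CIDR prefix /18
Host bits = 32 - 18 = 14
Total addresses = 2^14 = 16384

16384


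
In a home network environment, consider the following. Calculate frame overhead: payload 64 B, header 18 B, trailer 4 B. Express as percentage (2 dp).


Given: payload = 64 B, header = 18 B, trailer = 4 B
Overhead bytes = header + trailer = 18 + 4 = 22
Total frame = payload + overhead = 64 + 22 = 86
Overhead % = 22 / 86 * 100 = 25.5814% -> 25.58% (2 dp)

25.58


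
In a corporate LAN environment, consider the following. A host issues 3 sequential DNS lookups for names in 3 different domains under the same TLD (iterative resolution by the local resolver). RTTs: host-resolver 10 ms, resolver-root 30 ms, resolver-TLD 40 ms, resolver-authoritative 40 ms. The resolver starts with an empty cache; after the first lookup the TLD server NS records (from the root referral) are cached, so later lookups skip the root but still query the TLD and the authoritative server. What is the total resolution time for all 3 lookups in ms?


Lookup 1 (cold cache): local + root + TLD + auth = 10 + 30 + 40 + 40 = 120 ms
Lookups 2..3 (TLD NS cached -> skip root; new domain -> still ask TLD and auth): local + TLD + auth = 10 + 40 + 40 = 90 ms each
Remaining 2 lookups: 2 * 90 = 180 ms
Total = 120 + 180 = 300 ms

300


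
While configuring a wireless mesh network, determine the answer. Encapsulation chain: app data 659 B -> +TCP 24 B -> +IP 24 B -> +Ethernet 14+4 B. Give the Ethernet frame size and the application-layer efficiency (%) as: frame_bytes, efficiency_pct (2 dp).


TCP segment = 659 + 24 = 683 B
IP packet = 683 + 24 = 707 B
Ethernet frame = 707 + 14 + 4 = 725 B
Efficiency = app / frame = 659 / 725 = 0.908966 = 90.8966% -> 90.90% (2 dp)

725, 90.90


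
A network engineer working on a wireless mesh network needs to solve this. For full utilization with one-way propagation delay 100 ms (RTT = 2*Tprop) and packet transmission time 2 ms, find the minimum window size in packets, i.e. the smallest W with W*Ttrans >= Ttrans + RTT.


Given: Ttrans = 2 ms, RTT = 200 ms (= 2 * Tprop, Tprop = 100 ms)
Time until first ACK returns = Ttrans + RTT = 2 + 200 = 202 ms
Need W * Ttrans >= Ttrans + RTT  ->  W >= (Ttrans + RTT) / Ttrans
(Ttrans + RTT) / Ttrans = 202 / 2 = 101
W_min = ceil(101) = 101

101


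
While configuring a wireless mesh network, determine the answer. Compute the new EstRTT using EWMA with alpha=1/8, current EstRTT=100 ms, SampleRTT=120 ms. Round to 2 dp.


Given: EstRTT = 100 ms, SampleRTT = 120 ms, alpha = 1/8
New EstRTT = (1 - alpha) * EstRTT + alpha * SampleRTT
(7/8) * 100 = 87.5
(1/8) * 120 = 15
New EstRTT = 87.5 + 15 = 102.5 ms -> 102.50 ms (2 dp)

102.50
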